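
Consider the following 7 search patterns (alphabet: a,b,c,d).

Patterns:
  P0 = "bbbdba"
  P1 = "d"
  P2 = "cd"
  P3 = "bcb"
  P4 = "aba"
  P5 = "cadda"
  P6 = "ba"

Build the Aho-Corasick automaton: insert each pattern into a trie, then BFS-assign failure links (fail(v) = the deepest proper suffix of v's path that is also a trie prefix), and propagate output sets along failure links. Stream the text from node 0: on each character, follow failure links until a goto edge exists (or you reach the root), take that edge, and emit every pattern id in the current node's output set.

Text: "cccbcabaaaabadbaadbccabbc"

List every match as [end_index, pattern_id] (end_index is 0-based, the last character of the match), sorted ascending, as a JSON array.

Build automaton:
Trie nodes:
  n0 'ε': a→12 b→1 c→8 d→7
  n1 'b': a→19 b→2 c→10
  n2 'bb': b→3
  n3 'bbb': d→4
  n4 'bbbd': b→5
  n5 'bbbdb': a→6
  n6 'bbbdba': ·  [P0 ends]
  n7 'd': ·  [P1 ends]
  n8 'c': a→15 d→9
  n9 'cd': ·  [P2 ends]
  n10 'bc': b→11
  n11 'bcb': ·  [P3 ends]
  n12 'a': b→13
  n13 'ab': a→14
  n14 'aba': ·  [P4 ends]
  n15 'ca': d→16
  n16 'cad': d→17
  n17 'cadd': a→18
  n18 'cadda': ·  [P5 ends]
  n19 'ba': ·  [P6 ends]

Failure links (BFS by depth):
  n1('b'): parent n0 fail=0; on 'b' 0 → fail=0;  out ∅∪∅=∅
  n7('d'): parent n0 fail=0; on 'd' 0 → fail=0;  out {1}∪∅={1}
  n8('c'): parent n0 fail=0; on 'c' 0 → fail=0;  out ∅∪∅=∅
  n12('a'): parent n0 fail=0; on 'a' 0 → fail=0;  out ∅∪∅=∅
  n2('bb'): parent n1 fail=0; on 'b' 0 → fail=1;  out ∅∪∅=∅
  n9('cd'): parent n8 fail=0; on 'd' 0 → fail=7;  out {2}∪{1}={1,2}
  n10('bc'): parent n1 fail=0; on 'c' 0 → fail=8;  out ∅∪∅=∅
  n13('ab'): parent n12 fail=0; on 'b' 0 → fail=1;  out ∅∪∅=∅
  n15('ca'): parent n8 fail=0; on 'a' 0 → fail=12;  out ∅∪∅=∅
  n19('ba'): parent n1 fail=0; on 'a' 0 → fail=12;  out {6}∪∅={6}
  n3('bbb'): parent n2 fail=1; on 'b' 1 → fail=2;  out ∅∪∅=∅
  n11('bcb'): parent n10 fail=8; on 'b' 8→0 → fail=1;  out {3}∪∅={3}
  n14('aba'): parent n13 fail=1; on 'a' 1 → fail=19;  out {4}∪{6}={4,6}
  n16('cad'): parent n15 fail=12; on 'd' 12→0 → fail=7;  out ∅∪{1}={1}
  n4('bbbd'): parent n3 fail=2; on 'd' 2→1→0 → fail=7;  out ∅∪{1}={1}
  n17('cadd'): parent n16 fail=7; on 'd' 7→0 → fail=7;  out ∅∪{1}={1}
  n5('bbbdb'): parent n4 fail=7; on 'b' 7→0 → fail=1;  out ∅∪∅=∅
  n18('cadda'): parent n17 fail=7; on 'a' 7→0 → fail=12;  out {5}∪∅={5}
  n6('bbbdba'): parent n5 fail=1; on 'a' 1 → fail=19;  out {0}∪{6}={0,6}

Text stream:
i=0 'c': node 0→8
i=1 'c': node 8→8 (via fail)
i=2 'c': node 8→8 (via fail)
i=3 'b': node 8→1 (via fail)
i=4 'c': node 1→10
i=5 'a': node 10→15 (via fail)
i=6 'b': node 15→13 (via fail)
i=7 'a': node 13→14  ** P4@[5:7],P6@[6:7]
i=8 'a': node 14→12 (via fail)
i=9 'a': node 12→12 (via fail)
i=10 'a': node 12→12 (via fail)
i=11 'b': node 12→13
i=12 'a': node 13→14  ** P4@[10:12],P6@[11:12]
i=13 'd': node 14→7 (via fail)  ** P1@[13:13]
i=14 'b': node 7→1 (via fail)
i=15 'a': node 1→19  ** P6@[14:15]
i=16 'a': node 19→12 (via fail)
i=17 'd': node 12→7 (via fail)  ** P1@[17:17]
i=18 'b': node 7→1 (via fail)
i=19 'c': node 1→10
i=20 'c': node 10→8 (via fail)
i=21 'a': node 8→15
i=22 'b': node 15→13 (via fail)
i=23 'b': node 13→2 (via fail)
i=24 'c': node 2→10 (via fail)

All matches (sorted): [[7,4],[7,6],[12,4],[12,6],[13,1],[15,6],[17,1]]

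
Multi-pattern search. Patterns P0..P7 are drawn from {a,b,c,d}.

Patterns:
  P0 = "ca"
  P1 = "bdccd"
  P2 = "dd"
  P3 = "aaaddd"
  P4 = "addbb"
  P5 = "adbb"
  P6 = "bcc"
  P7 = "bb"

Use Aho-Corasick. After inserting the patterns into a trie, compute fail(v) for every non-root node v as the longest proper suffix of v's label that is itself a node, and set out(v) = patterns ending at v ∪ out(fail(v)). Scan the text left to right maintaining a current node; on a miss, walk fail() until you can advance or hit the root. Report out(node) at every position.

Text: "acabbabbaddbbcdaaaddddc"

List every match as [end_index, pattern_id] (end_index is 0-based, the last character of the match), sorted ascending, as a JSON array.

Build:
Trie nodes:
  n0 'ε': a→10 b→3 c→1 d→8
  n1 'c': a→2
  n2 'ca': ·  ←P0
  n3 'b': b→24 c→22 d→4
  n4 'bd': c→5
  n5 'bdc': c→6
  n6 'bdcc': d→7
  n7 'bdccd': ·  ←P1
  n8 'd': d→9
  n9 'dd': ·  ←P2
  n10 'a': a→11 d→16
  n11 'aa': a→12
  n12 'aaa': d→13
  n13 'aaad': d→14
  n14 'aaadd': d→15
  n15 'aaaddd': ·  ←P3
  n16 'ad': b→20 d→17
  n17 'add': b→18
  n18 'addb': b→19
  n19 'addbb': ·  ←P4
  n20 'adb': b→21
  n21 'adbb': ·  ←P5
  n22 'bc': c→23
  n23 'bcc': ·  ←P6
  n24 'bb': ·  ←P7

BFS fail/out derivation:
  n1('c'): parent n0 fail=0; on 'c' 0 → fail=0;  out ∅∪∅=∅
  n3('b'): parent n0 fail=0; on 'b' 0 → fail=0;  out ∅∪∅=∅
  n8('d'): parent n0 fail=0; on 'd' 0 → fail=0;  out ∅∪∅=∅
  n10('a'): parent n0 fail=0; on 'a' 0 → fail=0;  out ∅∪∅=∅
  n2('ca'): parent n1 fail=0; on 'a' 0 → fail=10;  out {0}∪∅={0}
  n4('bd'): parent n3 fail=0; on 'd' 0 → fail=8;  out ∅∪∅=∅
  n9('dd'): parent n8 fail=0; on 'd' 0 → fail=8;  out {2}∪∅={2}
  n11('aa'): parent n10 fail=0; on 'a' 0 → fail=10;  out ∅∪∅=∅
  n16('ad'): parent n10 fail=0; on 'd' 0 → fail=8;  out ∅∪∅=∅
  n22('bc'): parent n3 fail=0; on 'c' 0 → fail=1;  out ∅∪∅=∅
  n24('bb'): parent n3 fail=0; on 'b' 0 → fail=3;  out {7}∪∅={7}
  n5('bdc'): parent n4 fail=8; on 'c' 8→0 → fail=1;  out ∅∪∅=∅
  n12('aaa'): parent n11 fail=10; on 'a' 10 → fail=11;  out ∅∪∅=∅
  n17('add'): parent n16 fail=8; on 'd' 8 → fail=9;  out ∅∪{2}={2}
  n20('adb'): parent n16 fail=8; on 'b' 8→0 → fail=3;  out ∅∪∅=∅
  n23('bcc'): parent n22 fail=1; on 'c' 1→0 → fail=1;  out {6}∪∅={6}
  n6('bdcc'): parent n5 fail=1; on 'c' 1→0 → fail=1;  out ∅∪∅=∅
  n13('aaad'): parent n12 fail=11; on 'd' 11→10 → fail=16;  out ∅∪∅=∅
  n18('addb'): parent n17 fail=9; on 'b' 9→8→0 → fail=3;  out ∅∪∅=∅
  n21('adbb'): parent n20 fail=3; on 'b' 3 → fail=24;  out {5}∪{7}={5,7}
  n7('bdccd'): parent n6 fail=1; on 'd' 1→0 → fail=8;  out {1}∪∅={1}
  n14('aaadd'): parent n13 fail=16; on 'd' 16 → fail=17;  out ∅∪{2}={2}
  n19('addbb'): parent n18 fail=3; on 'b' 3 → fail=24;  out {4}∪{7}={4,7}
  n15('aaaddd'): parent n14 fail=17; on 'd' 17→9→8 → fail=9;  out {3}∪{2}={2,3}

Text stream:
[0] read 'a'  n0⇒n10
[1] read 'c'  n10⇒n1 (fail-walked)
[2] read 'a'  n1⇒n2  emit P0@[1:2]
[3] read 'b'  n2⇒n3 (fail-walked)
[4] read 'b'  n3⇒n24  emit P7@[3:4]
[5] read 'a'  n24⇒n10 (fail-walked)
[6] read 'b'  n10⇒n3 (fail-walked)
[7] read 'b'  n3⇒n24  emit P7@[6:7]
[8] read 'a'  n24⇒n10 (fail-walked)
[9] read 'd'  n10⇒n16
[10] read 'd'  n16⇒n17  emit P2@[9:10]
[11] read 'b'  n17⇒n18
[12] read 'b'  n18⇒n19  emit P4@[8:12],P7@[11:12]
[13] read 'c'  n19⇒n22 (fail-walked)
[14] read 'd'  n22⇒n8 (fail-walked)
[15] read 'a'  n8⇒n10 (fail-walked)
[16] read 'a'  n10⇒n11
[17] read 'a'  n11⇒n12
[18] read 'd'  n12⇒n13
[19] read 'd'  n13⇒n14  emit P2@[18:19]
[20] read 'd'  n14⇒n15  emit P2@[19:20],P3@[15:20]
[21] read 'd'  n15⇒n9 (fail-walked)  emit P2@[20:21]
[22] read 'c'  n9⇒n1 (fail-walked)

All matches (sorted): [[2,0],[4,7],[7,7],[10,2],[12,4],[12,7],[19,2],[20,2],[20,3],[21,2]]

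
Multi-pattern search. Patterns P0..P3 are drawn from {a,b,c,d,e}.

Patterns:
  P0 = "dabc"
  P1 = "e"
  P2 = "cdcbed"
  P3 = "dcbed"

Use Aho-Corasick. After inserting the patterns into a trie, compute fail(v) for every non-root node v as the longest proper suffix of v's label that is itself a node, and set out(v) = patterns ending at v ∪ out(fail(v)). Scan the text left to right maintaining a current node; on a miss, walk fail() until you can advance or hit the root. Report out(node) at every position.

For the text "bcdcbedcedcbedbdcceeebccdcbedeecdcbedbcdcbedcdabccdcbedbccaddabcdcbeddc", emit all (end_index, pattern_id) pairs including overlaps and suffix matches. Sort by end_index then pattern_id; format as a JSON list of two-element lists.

Construct AC machine:
Trie (insert patterns):
  n0 'ε': c→6 d→1 e→5
  n1 'd': a→2 c→12
  n2 'da': b→3
  n3 'dab': c→4
  n4 'dabc': ·  [P0 ends]
  n5 'e': ·  [P1 ends]
  n6 'c': d→7
  n7 'cd': c→8
  n8 'cdc': b→9
  n9 'cdcb': e→10
  n10 'cdcbe': d→11
  n11 'cdcbed': ·  [P2 ends]
  n12 'dc': b→13
  n13 'dcb': e→14
  n14 'dcbe': d→15
  n15 'dcbed': ·  [P3 ends]

BFS fail/out derivation:
  n1('d'): parent n0 fail=0; on 'd' 0 → fail=0;  out ∅∪∅=∅
  n5('e'): parent n0 fail=0; on 'e' 0 → fail=0;  out {1}∪∅={1}
  n6('c'): parent n0 fail=0; on 'c' 0 → fail=0;  out ∅∪∅=∅
  n2('da'): parent n1 fail=0; on 'a' 0 → fail=0;  out ∅∪∅=∅
  n7('cd'): parent n6 fail=0; on 'd' 0 → fail=1;  out ∅∪∅=∅
  n12('dc'): parent n1 fail=0; on 'c' 0 → fail=6;  out ∅∪∅=∅
  n3('dab'): parent n2 fail=0; on 'b' 0 → fail=0;  out ∅∪∅=∅
  n8('cdc'): parent n7 fail=1; on 'c' 1 → fail=12;  out ∅∪∅=∅
  n13('dcb'): parent n12 fail=6; on 'b' 6→0 → fail=0;  out ∅∪∅=∅
  n4('dabc'): parent n3 fail=0; on 'c' 0 → fail=6;  out {0}∪∅={0}
  n9('cdcb'): parent n8 fail=12; on 'b' 12 → fail=13;  out ∅∪∅=∅
  n14('dcbe'): parent n13 fail=0; on 'e' 0 → fail=5;  out ∅∪{1}={1}
  n10('cdcbe'): parent n9 fail=13; on 'e' 13 → fail=14;  out ∅∪{1}={1}
  n15('dcbed'): parent n14 fail=5; on 'd' 5→0 → fail=1;  out {3}∪∅={3}
  n11('cdcbed'): parent n10 fail=14; on 'd' 14 → fail=15;  out {2}∪{3}={2,3}

Run:
i=0 'b': node 0→0
i=1 'c': node 0→6
i=2 'd': node 6→7
i=3 'c': node 7→8
i=4 'b': node 8→9
i=5 'e': node 9→10  emit P1@[5:5]
i=6 'd': node 10→11  emit P2@[1:6],P3@[2:6]
i=7 'c': node 11→12 (via fail)
i=8 'e': node 12→5 (via fail)  emit P1@[8:8]
i=9 'd': node 5→1 (via fail)
i=10 'c': node 1→12
i=11 'b': node 12→13
i=12 'e': node 13→14  emit P1@[12:12]
i=13 'd': node 14→15  emit P3@[9:13]
i=14 'b': node 15→0 (via fail)
i=15 'd': node 0→1
i=16 'c': node 1→12
i=17 'c': node 12→6 (via fail)
i=18 'e': node 6→5 (via fail)  emit P1@[18:18]
i=19 'e': node 5→5 (via fail)  emit P1@[19:19]
i=20 'e': node 5→5 (via fail)  emit P1@[20:20]
i=21 'b': node 5→0 (via fail)
i=22 'c': node 0→6
i=23 'c': node 6→6 (via fail)
i=24 'd': node 6→7
i=25 'c': node 7→8
i=26 'b': node 8→9
i=27 'e': node 9→10  emit P1@[27:27]
i=28 'd': node 10→11  emit P2@[23:28],P3@[24:28]
i=29 'e': node 11→5 (via fail)  emit P1@[29:29]
i=30 'e': node 5→5 (via fail)  emit P1@[30:30]
i=31 'c': node 5→6 (via fail)
i=32 'd': node 6→7
i=33 'c': node 7→8
i=34 'b': node 8→9
i=35 'e': node 9→10  emit P1@[35:35]
i=36 'd': node 10→11  emit P2@[31:36],P3@[32:36]
i=37 'b': node 11→0 (via fail)
i=38 'c': node 0→6
i=39 'd': node 6→7
i=40 'c': node 7→8
i=41 'b': node 8→9
i=42 'e': node 9→10  emit P1@[42:42]
i=43 'd': node 10→11  emit P2@[38:43],P3@[39:43]
i=44 'c': node 11→12 (via fail)
i=45 'd': node 12→7 (via fail)
i=46 'a': node 7→2 (via fail)
i=47 'b': node 2→3
i=48 'c': node 3→4  emit P0@[45:48]
i=49 'c': node 4→6 (via fail)
i=50 'd': node 6→7
i=51 'c': node 7→8
i=52 'b': node 8→9
i=53 'e': node 9→10  emit P1@[53:53]
i=54 'd': node 10→11  emit P2@[49:54],P3@[50:54]
i=55 'b': node 11→0 (via fail)
i=56 'c': node 0→6
i=57 'c': node 6→6 (via fail)
i=58 'a': node 6→0 (via fail)
i=59 'd': node 0→1
i=60 'd': node 1→1 (via fail)
i=61 'a': node 1→2
i=62 'b': node 2→3
i=63 'c': node 3→4  emit P0@[60:63]
i=64 'd': node 4→7 (via fail)
i=65 'c': node 7→8
i=66 'b': node 8→9
i=67 'e': node 9→10  emit P1@[67:67]
i=68 'd': node 10→11  emit P2@[63:68],P3@[64:68]
i=69 'd': node 11→1 (via fail)
i=70 'c': node 1→12

Result: [[5,1],[6,2],[6,3],[8,1],[12,1],[13,3],[18,1],[19,1],[20,1],[27,1],[28,2],[28,3],[29,1],[30,1],[35,1],[36,2],[36,3],[42,1],[43,2],[43,3],[48,0],[53,1],[54,2],[54,3],[63,0],[67,1],[68,2],[68,3]]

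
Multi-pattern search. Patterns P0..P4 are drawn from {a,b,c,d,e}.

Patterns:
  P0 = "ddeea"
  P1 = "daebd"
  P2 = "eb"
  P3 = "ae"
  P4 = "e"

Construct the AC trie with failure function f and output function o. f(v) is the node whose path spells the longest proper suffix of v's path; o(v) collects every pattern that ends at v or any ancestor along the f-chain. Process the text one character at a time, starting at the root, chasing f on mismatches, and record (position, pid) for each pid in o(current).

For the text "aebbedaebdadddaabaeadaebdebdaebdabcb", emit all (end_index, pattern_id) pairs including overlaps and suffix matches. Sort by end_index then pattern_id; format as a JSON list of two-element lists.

Construct AC machine:
Trie nodes:
  n0 'ε': a→12 d→1 e→10
  n1 'd': a→6 d→2
  n2 'dd': e→3
  n3 'dde': e→4
  n4 'ddee': a→5
  n5 'ddeea': ·  ←P0
  n6 'da': e→7
  n7 'dae': b→8
  n8 'daeb': d→9
  n9 'daebd': ·  ←P1
  n10 'e': b→11  ←P4
  n11 'eb': ·  ←P2
  n12 'a': e→13
  n13 'ae': ·  ←P3

BFS fail/out derivation:
  n1('d'): parent n0 fail=0; on 'd' 0 → fail=0;  out ∅∪∅=∅
  n10('e'): parent n0 fail=0; on 'e' 0 → fail=0;  out {4}∪∅={4}
  n12('a'): parent n0 fail=0; on 'a' 0 → fail=0;  out ∅∪∅=∅
  n2('dd'): parent n1 fail=0; on 'd' 0 → fail=1;  out ∅∪∅=∅
  n6('da'): parent n1 fail=0; on 'a' 0 → fail=12;  out ∅∪∅=∅
  n11('eb'): parent n10 fail=0; on 'b' 0 → fail=0;  out {2}∪∅={2}
  n13('ae'): parent n12 fail=0; on 'e' 0 → fail=10;  out {3}∪{4}={3,4}
  n3('dde'): parent n2 fail=1; on 'e' 1→0 → fail=10;  out ∅∪{4}={4}
  n7('dae'): parent n6 fail=12; on 'e' 12 → fail=13;  out ∅∪{3,4}={3,4}
  n4('ddee'): parent n3 fail=10; on 'e' 10→0 → fail=10;  out ∅∪{4}={4}
  n8('daeb'): parent n7 fail=13; on 'b' 13→10 → fail=11;  out ∅∪{2}={2}
  n5('ddeea'): parent n4 fail=10; on 'a' 10→0 → fail=12;  out {0}∪∅={0}
  n9('daebd'): parent n8 fail=11; on 'd' 11→0 → fail=1;  out {1}∪∅={1}

Text stream:
pos 0 'a': at 12
pos 1 'e': at 13  → match P3@[0:1],P4@[1:1]
pos 2 'b': at 11 (via fail)  → match P2@[1:2]
pos 3 'b': at 0 (via fail)
pos 4 'e': at 10  → match P4@[4:4]
pos 5 'd': at 1 (via fail)
pos 6 'a': at 6
pos 7 'e': at 7  → match P3@[6:7],P4@[7:7]
pos 8 'b': at 8  → match P2@[7:8]
pos 9 'd': at 9  → match P1@[5:9]
pos 10 'a': at 6 (via fail)
pos 11 'd': at 1 (via fail)
pos 12 'd': at 2
pos 13 'd': at 2 (via fail)
pos 14 'a': at 6 (via fail)
pos 15 'a': at 12 (via fail)
pos 16 'b': at 0 (via fail)
pos 17 'a': at 12
pos 18 'e': at 13  → match P3@[17:18],P4@[18:18]
pos 19 'a': at 12 (via fail)
pos 20 'd': at 1 (via fail)
pos 21 'a': at 6
pos 22 'e': at 7  → match P3@[21:22],P4@[22:22]
pos 23 'b': at 8  → match P2@[22:23]
pos 24 'd': at 9  → match P1@[20:24]
pos 25 'e': at 10 (via fail)  → match P4@[25:25]
pos 26 'b': at 11  → match P2@[25:26]
pos 27 'd': at 1 (via fail)
pos 28 'a': at 6
pos 29 'e': at 7  → match P3@[28:29],P4@[29:29]
pos 30 'b': at 8  → match P2@[29:30]
pos 31 'd': at 9  → match P1@[27:31]
pos 32 'a': at 6 (via fail)
pos 33 'b': at 0 (via fail)
pos 34 'c': at 0
pos 35 'b': at 0

Result: [[1,3],[1,4],[2,2],[4,4],[7,3],[7,4],[8,2],[9,1],[18,3],[18,4],[22,3],[22,4],[23,2],[24,1],[25,4],[26,2],[29,3],[29,4],[30,2],[31,1]]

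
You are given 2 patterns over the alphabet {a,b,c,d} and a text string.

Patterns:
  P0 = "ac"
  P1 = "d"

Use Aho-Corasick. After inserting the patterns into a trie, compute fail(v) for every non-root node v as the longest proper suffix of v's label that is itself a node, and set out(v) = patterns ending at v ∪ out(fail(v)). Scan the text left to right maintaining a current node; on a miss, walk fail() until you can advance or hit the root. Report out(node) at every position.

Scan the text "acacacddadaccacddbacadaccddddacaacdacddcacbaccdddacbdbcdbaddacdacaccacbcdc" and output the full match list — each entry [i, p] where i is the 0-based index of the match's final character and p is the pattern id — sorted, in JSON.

Construct AC machine:
Trie (insert patterns):
  0='ε' goto a→1 d→3
  1='a' goto c→2
  2='ac' goto ·  [P0 ends]
  3='d' goto ·  [P1 ends]

Failure links (BFS by depth):
  n1('a'): parent n0 fail=0; on 'a' 0 → fail=0;  out ∅∪∅=∅
  n3('d'): parent n0 fail=0; on 'd' 0 → fail=0;  out {1}∪∅={1}
  n2('ac'): parent n1 fail=0; on 'c' 0 → fail=0;  out {0}∪∅={0}

Scan:
pos 0 'a': at 1
pos 1 'c': at 2  ** P0@[0:1]
pos 2 'a': at 1 (via fail)
pos 3 'c': at 2  ** P0@[2:3]
pos 4 'a': at 1 (via fail)
pos 5 'c': at 2  ** P0@[4:5]
pos 6 'd': at 3 (via fail)  ** P1@[6:6]
pos 7 'd': at 3 (via fail)  ** P1@[7:7]
pos 8 'a': at 1 (via fail)
pos 9 'd': at 3 (via fail)  ** P1@[9:9]
pos 10 'a': at 1 (via fail)
pos 11 'c': at 2  ** P0@[10:11]
pos 12 'c': at 0 (via fail)
pos 13 'a': at 1
pos 14 'c': at 2  ** P0@[13:14]
pos 15 'd': at 3 (via fail)  ** P1@[15:15]
pos 16 'd': at 3 (via fail)  ** P1@[16:16]
pos 17 'b': at 0 (via fail)
pos 18 'a': at 1
pos 19 'c': at 2  ** P0@[18:19]
pos 20 'a': at 1 (via fail)
pos 21 'd': at 3 (via fail)  ** P1@[21:21]
pos 22 'a': at 1 (via fail)
pos 23 'c': at 2  ** P0@[22:23]
pos 24 'c': at 0 (via fail)
pos 25 'd': at 3  ** P1@[25:25]
pos 26 'd': at 3 (via fail)  ** P1@[26:26]
pos 27 'd': at 3 (via fail)  ** P1@[27:27]
pos 28 'd': at 3 (via fail)  ** P1@[28:28]
pos 29 'a': at 1 (via fail)
pos 30 'c': at 2  ** P0@[29:30]
pos 31 'a': at 1 (via fail)
pos 32 'a': at 1 (via fail)
pos 33 'c': at 2  ** P0@[32:33]
pos 34 'd': at 3 (via fail)  ** P1@[34:34]
pos 35 'a': at 1 (via fail)
pos 36 'c': at 2  ** P0@[35:36]
pos 37 'd': at 3 (via fail)  ** P1@[37:37]
pos 38 'd': at 3 (via fail)  ** P1@[38:38]
pos 39 'c': at 0 (via fail)
pos 40 'a': at 1
pos 41 'c': at 2  ** P0@[40:41]
pos 42 'b': at 0 (via fail)
pos 43 'a': at 1
pos 44 'c': at 2  ** P0@[43:44]
pos 45 'c': at 0 (via fail)
pos 46 'd': at 3  ** P1@[46:46]
pos 47 'd': at 3 (via fail)  ** P1@[47:47]
pos 48 'd': at 3 (via fail)  ** P1@[48:48]
pos 49 'a': at 1 (via fail)
pos 50 'c': at 2  ** P0@[49:50]
pos 51 'b': at 0 (via fail)
pos 52 'd': at 3  ** P1@[52:52]
pos 53 'b': at 0 (via fail)
pos 54 'c': at 0
pos 55 'd': at 3  ** P1@[55:55]
pos 56 'b': at 0 (via fail)
pos 57 'a': at 1
pos 58 'd': at 3 (via fail)  ** P1@[58:58]
pos 59 'd': at 3 (via fail)  ** P1@[59:59]
pos 60 'a': at 1 (via fail)
pos 61 'c': at 2  ** P0@[60:61]
pos 62 'd': at 3 (via fail)  ** P1@[62:62]
pos 63 'a': at 1 (via fail)
pos 64 'c': at 2  ** P0@[63:64]
pos 65 'a': at 1 (via fail)
pos 66 'c': at 2  ** P0@[65:66]
pos 67 'c': at 0 (via fail)
pos 68 'a': at 1
pos 69 'c': at 2  ** P0@[68:69]
pos 70 'b': at 0 (via fail)
pos 71 'c': at 0
pos 72 'd': at 3  ** P1@[72:72]
pos 73 'c': at 0 (via fail)

Result: [[1,0],[3,0],[5,0],[6,1],[7,1],[9,1],[11,0],[14,0],[15,1],[16,1],[19,0],[21,1],[23,0],[25,1],[26,1],[27,1],[28,1],[30,0],[33,0],[34,1],[36,0],[37,1],[38,1],[41,0],[44,0],[46,1],[47,1],[48,1],[50,0],[52,1],[55,1],[58,1],[59,1],[61,0],[62,1],[64,0],[66,0],[69,0],[72,1]]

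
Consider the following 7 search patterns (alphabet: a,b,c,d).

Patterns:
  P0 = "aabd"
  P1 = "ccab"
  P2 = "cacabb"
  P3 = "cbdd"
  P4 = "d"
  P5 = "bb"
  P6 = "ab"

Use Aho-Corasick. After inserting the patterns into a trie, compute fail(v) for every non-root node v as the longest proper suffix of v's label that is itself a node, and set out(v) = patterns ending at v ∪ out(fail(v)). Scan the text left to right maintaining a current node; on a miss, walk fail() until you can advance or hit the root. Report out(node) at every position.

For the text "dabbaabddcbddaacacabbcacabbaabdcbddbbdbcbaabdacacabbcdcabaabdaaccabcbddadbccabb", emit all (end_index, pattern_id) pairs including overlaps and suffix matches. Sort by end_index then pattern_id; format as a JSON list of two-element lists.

Build automaton:
Trie (insert patterns):
  0='ε' goto a→1 b→18 c→5 d→17
  1='a' goto a→2 b→20
  2='aa' goto b→3
  3='aab' goto d→4
  4='aabd' goto ·  [P0 ends]
  5='c' goto a→9 b→14 c→6
  6='cc' goto a→7
  7='cca' goto b→8
  8='ccab' goto ·  [P1 ends]
  9='ca' goto c→10
  10='cac' goto a→11
  11='caca' goto b→12
  12='cacab' goto b→13
  13='cacabb' goto ·  [P2 ends]
  14='cb' goto d→15
  15='cbd' goto d→16
  16='cbdd' goto ·  [P3 ends]
  17='d' goto ·  [P4 ends]
  18='b' goto b→19
  19='bb' goto ·  [P5 ends]
  20='ab' goto ·  [P6 ends]

Failure links (BFS by depth):
  fail(1) 'a': from fail(0)=0 chase 'a': 0 ⇒ 0;  out=∅∪out(0)=∅
  fail(5) 'c': from fail(0)=0 chase 'c': 0 ⇒ 0;  out=∅∪out(0)=∅
  fail(17) 'd': from fail(0)=0 chase 'd': 0 ⇒ 0;  out={4}∪out(0)={4}
  fail(18) 'b': from fail(0)=0 chase 'b': 0 ⇒ 0;  out=∅∪out(0)=∅
  fail(2) 'aa': from fail(1)=0 chase 'a': 0 ⇒ 1;  out=∅∪out(1)=∅
  fail(6) 'cc': from fail(5)=0 chase 'c': 0 ⇒ 5;  out=∅∪out(5)=∅
  fail(9) 'ca': from fail(5)=0 chase 'a': 0 ⇒ 1;  out=∅∪out(1)=∅
  fail(14) 'cb': from fail(5)=0 chase 'b': 0 ⇒ 18;  out=∅∪out(18)=∅
  fail(19) 'bb': from fail(18)=0 chase 'b': 0 ⇒ 18;  out={5}∪out(18)={5}
  fail(20) 'ab': from fail(1)=0 chase 'b': 0 ⇒ 18;  out={6}∪out(18)={6}
  fail(3) 'aab': from fail(2)=1 chase 'b': 1 ⇒ 20;  out=∅∪out(20)={6}
  fail(7) 'cca': from fail(6)=5 chase 'a': 5 ⇒ 9;  out=∅∪out(9)=∅
  fail(10) 'cac': from fail(9)=1 chase 'c': 1→0 ⇒ 5;  out=∅∪out(5)=∅
  fail(15) 'cbd': from fail(14)=18 chase 'd': 18→0 ⇒ 17;  out=∅∪out(17)={4}
  fail(4) 'aabd': from fail(3)=20 chase 'd': 20→18→0 ⇒ 17;  out={0}∪out(17)={0,4}
  fail(8) 'ccab': from fail(7)=9 chase 'b': 9→1 ⇒ 20;  out={1}∪out(20)={1,6}
  fail(11) 'caca': from fail(10)=5 chase 'a': 5 ⇒ 9;  out=∅∪out(9)=∅
  fail(16) 'cbdd': from fail(15)=17 chase 'd': 17→0 ⇒ 17;  out={3}∪out(17)={3,4}
  fail(12) 'cacab': from fail(11)=9 chase 'b': 9→1 ⇒ 20;  out=∅∪out(20)={6}
  fail(13) 'cacabb': from fail(12)=20 chase 'b': 20→18 ⇒ 19;  out={2}∪out(19)={2,5}

Scan:
[0] read 'd'  n0⇒n17  emit P4@[0:0]
[1] read 'a'  n17⇒n1 (fail-walked)
[2] read 'b'  n1⇒n20  emit P6@[1:2]
[3] read 'b'  n20⇒n19 (fail-walked)  emit P5@[2:3]
[4] read 'a'  n19⇒n1 (fail-walked)
[5] read 'a'  n1⇒n2
[6] read 'b'  n2⇒n3  emit P6@[5:6]
[7] read 'd'  n3⇒n4  emit P0@[4:7],P4@[7:7]
[8] read 'd'  n4⇒n17 (fail-walked)  emit P4@[8:8]
[9] read 'c'  n17⇒n5 (fail-walked)
[10] read 'b'  n5⇒n14
[11] read 'd'  n14⇒n15  emit P4@[11:11]
[12] read 'd'  n15⇒n16  emit P3@[9:12],P4@[12:12]
[13] read 'a'  n16⇒n1 (fail-walked)
[14] read 'a'  n1⇒n2
[15] read 'c'  n2⇒n5 (fail-walked)
[16] read 'a'  n5⇒n9
[17] read 'c'  n9⇒n10
[18] read 'a'  n10⇒n11
[19] read 'b'  n11⇒n12  emit P6@[18:19]
[20] read 'b'  n12⇒n13  emit P2@[15:20],P5@[19:20]
[21] read 'c'  n13⇒n5 (fail-walked)
[22] read 'a'  n5⇒n9
[23] read 'c'  n9⇒n10
[24] read 'a'  n10⇒n11
[25] read 'b'  n11⇒n12  emit P6@[24:25]
[26] read 'b'  n12⇒n13  emit P2@[21:26],P5@[25:26]
[27] read 'a'  n13⇒n1 (fail-walked)
[28] read 'a'  n1⇒n2
[29] read 'b'  n2⇒n3  emit P6@[28:29]
[30] read 'd'  n3⇒n4  emit P0@[27:30],P4@[30:30]
[31] read 'c'  n4⇒n5 (fail-walked)
[32] read 'b'  n5⇒n14
[33] read 'd'  n14⇒n15  emit P4@[33:33]
[34] read 'd'  n15⇒n16  emit P3@[31:34],P4@[34:34]
[35] read 'b'  n16⇒n18 (fail-walked)
[36] read 'b'  n18⇒n19  emit P5@[35:36]
[37] read 'd'  n19⇒n17 (fail-walked)  emit P4@[37:37]
[38] read 'b'  n17⇒n18 (fail-walked)
[39] read 'c'  n18⇒n5 (fail-walked)
[40] read 'b'  n5⇒n14
[41] read 'a'  n14⇒n1 (fail-walked)
[42] read 'a'  n1⇒n2
[43] read 'b'  n2⇒n3  emit P6@[42:43]
[44] read 'd'  n3⇒n4  emit P0@[41:44],P4@[44:44]
[45] read 'a'  n4⇒n1 (fail-walked)
[46] read 'c'  n1⇒n5 (fail-walked)
[47] read 'a'  n5⇒n9
[48] read 'c'  n9⇒n10
[49] read 'a'  n10⇒n11
[50] read 'b'  n11⇒n12  emit P6@[49:50]
[51] read 'b'  n12⇒n13  emit P2@[46:51],P5@[50:51]
[52] read 'c'  n13⇒n5 (fail-walked)
[53] read 'd'  n5⇒n17 (fail-walked)  emit P4@[53:53]
[54] read 'c'  n17⇒n5 (fail-walked)
[55] read 'a'  n5⇒n9
[56] read 'b'  n9⇒n20 (fail-walked)  emit P6@[55:56]
[57] read 'a'  n20⇒n1 (fail-walked)
[58] read 'a'  n1⇒n2
[59] read 'b'  n2⇒n3  emit P6@[58:59]
[60] read 'd'  n3⇒n4  emit P0@[57:60],P4@[60:60]
[61] read 'a'  n4⇒n1 (fail-walked)
[62] read 'a'  n1⇒n2
[63] read 'c'  n2⇒n5 (fail-walked)
[64] read 'c'  n5⇒n6
[65] read 'a'  n6⇒n7
[66] read 'b'  n7⇒n8  emit P1@[63:66],P6@[65:66]
[67] read 'c'  n8⇒n5 (fail-walked)
[68] read 'b'  n5⇒n14
[69] read 'd'  n14⇒n15  emit P4@[69:69]
[70] read 'd'  n15⇒n16  emit P3@[67:70],P4@[70:70]
[71] read 'a'  n16⇒n1 (fail-walked)
[72] read 'd'  n1⇒n17 (fail-walked)  emit P4@[72:72]
[73] read 'b'  n17⇒n18 (fail-walked)
[74] read 'c'  n18⇒n5 (fail-walked)
[75] read 'c'  n5⇒n6
[76] read 'a'  n6⇒n7
[77] read 'b'  n7⇒n8  emit P1@[74:77],P6@[76:77]
[78] read 'b'  n8⇒n19 (fail-walked)  emit P5@[77:78]

Matches: [[0,4],[2,6],[3,5],[6,6],[7,0],[7,4],[8,4],[11,4],[12,3],[12,4],[19,6],[20,2],[20,5],[25,6],[26,2],[26,5],[29,6],[30,0],[30,4],[33,4],[34,3],[34,4],[36,5],[37,4],[43,6],[44,0],[44,4],[50,6],[51,2],[51,5],[53,4],[56,6],[59,6],[60,0],[60,4],[66,1],[66,6],[69,4],[70,3],[70,4],[72,4],[77,1],[77,6],[78,5]]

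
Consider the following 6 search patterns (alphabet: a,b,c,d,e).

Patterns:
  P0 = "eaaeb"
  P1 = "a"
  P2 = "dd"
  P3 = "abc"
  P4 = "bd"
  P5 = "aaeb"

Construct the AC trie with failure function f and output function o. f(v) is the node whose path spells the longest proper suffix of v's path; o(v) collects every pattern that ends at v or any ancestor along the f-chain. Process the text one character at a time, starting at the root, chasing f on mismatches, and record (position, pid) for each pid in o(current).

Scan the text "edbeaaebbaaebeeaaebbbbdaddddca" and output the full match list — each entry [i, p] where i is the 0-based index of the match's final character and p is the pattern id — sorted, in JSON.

Construct AC machine:
Trie nodes:
  0='ε' goto a→6 b→11 d→7 e→1
  1='e' goto a→2
  2='ea' goto a→3
  3='eaa' goto e→4
  4='eaae' goto b→5
  5='eaaeb' goto ·  ←P0
  6='a' goto a→13 b→9  ←P1
  7='d' goto d→8
  8='dd' goto ·  ←P2
  9='ab' goto c→10
  10='abc' goto ·  ←P3
  11='b' goto d→12
  12='bd' goto ·  ←P4
  13='aa' goto e→14
  14='aae' goto b→15
  15='aaeb' goto ·  ←P5

BFS fail/out derivation:
  n1('e'): parent n0 fail=0; on 'e' 0 → fail=0;  out ∅∪∅=∅
  n6('a'): parent n0 fail=0; on 'a' 0 → fail=0;  out {1}∪∅={1}
  n7('d'): parent n0 fail=0; on 'd' 0 → fail=0;  out ∅∪∅=∅
  n11('b'): parent n0 fail=0; on 'b' 0 → fail=0;  out ∅∪∅=∅
  n2('ea'): parent n1 fail=0; on 'a' 0 → fail=6;  out ∅∪{1}={1}
  n8('dd'): parent n7 fail=0; on 'd' 0 → fail=7;  out {2}∪∅={2}
  n9('ab'): parent n6 fail=0; on 'b' 0 → fail=11;  out ∅∪∅=∅
  n12('bd'): parent n11 fail=0; on 'd' 0 → fail=7;  out {4}∪∅={4}
  n13('aa'): parent n6 fail=0; on 'a' 0 → fail=6;  out ∅∪{1}={1}
  n3('eaa'): parent n2 fail=6; on 'a' 6 → fail=13;  out ∅∪{1}={1}
  n10('abc'): parent n9 fail=11; on 'c' 11→0 → fail=0;  out {3}∪∅={3}
  n14('aae'): parent n13 fail=6; on 'e' 6→0 → fail=1;  out ∅∪∅=∅
  n4('eaae'): parent n3 fail=13; on 'e' 13 → fail=14;  out ∅∪∅=∅
  n15('aaeb'): parent n14 fail=1; on 'b' 1→0 → fail=11;  out {5}∪∅={5}
  n5('eaaeb'): parent n4 fail=14; on 'b' 14 → fail=15;  out {0}∪{5}={0,5}

Run:
i=0 'e': node 0→1
i=1 'd': node 1→7 ·f
i=2 'b': node 7→11 ·f
i=3 'e': node 11→1 ·f
i=4 'a': node 1→2  → match P1@[4:4]
i=5 'a': node 2→3  → match P1@[5:5]
i=6 'e': node 3→4
i=7 'b': node 4→5  → match P0@[3:7],P5@[4:7]
i=8 'b': node 5→11 ·f
i=9 'a': node 11→6 ·f  → match P1@[9:9]
i=10 'a': node 6→13  → match P1@[10:10]
i=11 'e': node 13→14
i=12 'b': node 14→15  → match P5@[9:12]
i=13 'e': node 15→1 ·f
i=14 'e': node 1→1 ·f
i=15 'a': node 1→2  → match P1@[15:15]
i=16 'a': node 2→3  → match P1@[16:16]
i=17 'e': node 3→4
i=18 'b': node 4→5  → match P0@[14:18],P5@[15:18]
i=19 'b': node 5→11 ·f
i=20 'b': node 11→11 ·f
i=21 'b': node 11→11 ·f
i=22 'd': node 11→12  → match P4@[21:22]
i=23 'a': node 12→6 ·f  → match P1@[23:23]
i=24 'd': node 6→7 ·f
i=25 'd': node 7→8  → match P2@[24:25]
i=26 'd': node 8→8 ·f  → match P2@[25:26]
i=27 'd': node 8→8 ·f  → match P2@[26:27]
i=28 'c': node 8→0 ·f
i=29 'a': node 0→6  → match P1@[29:29]

Matches: [[4,1],[5,1],[7,0],[7,5],[9,1],[10,1],[12,5],[15,1],[16,1],[18,0],[18,5],[22,4],[23,1],[25,2],[26,2],[27,2],[29,1]]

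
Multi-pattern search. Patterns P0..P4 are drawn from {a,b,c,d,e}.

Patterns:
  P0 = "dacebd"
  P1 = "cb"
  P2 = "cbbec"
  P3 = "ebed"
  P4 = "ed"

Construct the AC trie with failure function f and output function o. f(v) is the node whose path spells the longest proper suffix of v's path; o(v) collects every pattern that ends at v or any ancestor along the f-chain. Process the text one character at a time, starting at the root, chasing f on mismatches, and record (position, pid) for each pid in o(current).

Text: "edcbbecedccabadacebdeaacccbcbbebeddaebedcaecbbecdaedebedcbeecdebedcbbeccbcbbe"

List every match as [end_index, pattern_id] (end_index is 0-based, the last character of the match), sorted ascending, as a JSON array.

Build automaton:
Trie nodes:
  0='ε' goto c→7 d→1 e→12
  1='d' goto a→2
  2='da' goto c→3
  3='dac' goto e→4
  4='dace' goto b→5
  5='daceb' goto d→6
  6='dacebd' goto ·  [P0 ends]
  7='c' goto b→8
  8='cb' goto b→9  [P1 ends]
  9='cbb' goto e→10
  10='cbbe' goto c→11
  11='cbbec' goto ·  [P2 ends]
  12='e' goto b→13 d→16
  13='eb' goto e→14
  14='ebe' goto d→15
  15='ebed' goto ·  [P3 ends]
  16='ed' goto ·  [P4 ends]

BFS fail/out derivation:
  fail(1) 'd': from fail(0)=0 chase 'd': 0 ⇒ 0;  out=∅∪out(0)=∅
  fail(7) 'c': from fail(0)=0 chase 'c': 0 ⇒ 0;  out=∅∪out(0)=∅
  fail(12) 'e': from fail(0)=0 chase 'e': 0 ⇒ 0;  out=∅∪out(0)=∅
  fail(2) 'da': from fail(1)=0 chase 'a': 0 ⇒ 0;  out=∅∪out(0)=∅
  fail(8) 'cb': from fail(7)=0 chase 'b': 0 ⇒ 0;  out={1}∪out(0)={1}
  fail(13) 'eb': from fail(12)=0 chase 'b': 0 ⇒ 0;  out=∅∪out(0)=∅
  fail(16) 'ed': from fail(12)=0 chase 'd': 0 ⇒ 1;  out={4}∪out(1)={4}
  fail(3) 'dac': from fail(2)=0 chase 'c': 0 ⇒ 7;  out=∅∪out(7)=∅
  fail(9) 'cbb': from fail(8)=0 chase 'b': 0 ⇒ 0;  out=∅∪out(0)=∅
  fail(14) 'ebe': from fail(13)=0 chase 'e': 0 ⇒ 12;  out=∅∪out(12)=∅
  fail(4) 'dace': from fail(3)=7 chase 'e': 7→0 ⇒ 12;  out=∅∪out(12)=∅
  fail(10) 'cbbe': from fail(9)=0 chase 'e': 0 ⇒ 12;  out=∅∪out(12)=∅
  fail(15) 'ebed': from fail(14)=12 chase 'd': 12 ⇒ 16;  out={3}∪out(16)={3,4}
  fail(5) 'daceb': from fail(4)=12 chase 'b': 12 ⇒ 13;  out=∅∪out(13)=∅
  fail(11) 'cbbec': from fail(10)=12 chase 'c': 12→0 ⇒ 7;  out={2}∪out(7)={2}
  fail(6) 'dacebd': from fail(5)=13 chase 'd': 13→0 ⇒ 1;  out={0}∪out(1)={0}

Text stream:
i=0 'e': node 0→12
i=1 'd': node 12→16  → match P4@[0:1]
i=2 'c': node 16→7 (fail-walked)
i=3 'b': node 7→8  → match P1@[2:3]
i=4 'b': node 8→9
i=5 'e': node 9→10
i=6 'c': node 10→11  → match P2@[2:6]
i=7 'e': node 11→12 (fail-walked)
i=8 'd': node 12→16  → match P4@[7:8]
i=9 'c': node 16→7 (fail-walked)
i=10 'c': node 7→7 (fail-walked)
i=11 'a': node 7→0 (fail-walked)
i=12 'b': node 0→0
i=13 'a': node 0→0
i=14 'd': node 0→1
i=15 'a': node 1→2
i=16 'c': node 2→3
i=17 'e': node 3→4
i=18 'b': node 4→5
i=19 'd': node 5→6  → match P0@[14:19]
i=20 'e': node 6→12 (fail-walked)
i=21 'a': node 12→0 (fail-walked)
i=22 'a': node 0→0
i=23 'c': node 0→7
i=24 'c': node 7→7 (fail-walked)
i=25 'c': node 7→7 (fail-walked)
i=26 'b': node 7→8  → match P1@[25:26]
i=27 'c': node 8→7 (fail-walked)
i=28 'b': node 7→8  → match P1@[27:28]
i=29 'b': node 8→9
i=30 'e': node 9→10
i=31 'b': node 10→13 (fail-walked)
i=32 'e': node 13→14
i=33 'd': node 14→15  → match P3@[30:33],P4@[32:33]
i=34 'd': node 15→1 (fail-walked)
i=35 'a': node 1→2
i=36 'e': node 2→12 (fail-walked)
i=37 'b': node 12→13
i=38 'e': node 13→14
i=39 'd': node 14→15  → match P3@[36:39],P4@[38:39]
i=40 'c': node 15→7 (fail-walked)
i=41 'a': node 7→0 (fail-walked)
i=42 'e': node 0→12
i=43 'c': node 12→7 (fail-walked)
i=44 'b': node 7→8  → match P1@[43:44]
i=45 'b': node 8→9
i=46 'e': node 9→10
i=47 'c': node 10→11  → match P2@[43:47]
i=48 'd': node 11→1 (fail-walked)
i=49 'a': node 1→2
i=50 'e': node 2→12 (fail-walked)
i=51 'd': node 12→16  → match P4@[50:51]
i=52 'e': node 16→12 (fail-walked)
i=53 'b': node 12→13
i=54 'e': node 13→14
i=55 'd': node 14→15  → match P3@[52:55],P4@[54:55]
i=56 'c': node 15→7 (fail-walked)
i=57 'b': node 7→8  → match P1@[56:57]
i=58 'e': node 8→12 (fail-walked)
i=59 'e': node 12→12 (fail-walked)
i=60 'c': node 12→7 (fail-walked)
i=61 'd': node 7→1 (fail-walked)
i=62 'e': node 1→12 (fail-walked)
i=63 'b': node 12→13
i=64 'e': node 13→14
i=65 'd': node 14→15  → match P3@[62:65],P4@[64:65]
i=66 'c': node 15→7 (fail-walked)
i=67 'b': node 7→8  → match P1@[66:67]
i=68 'b': node 8→9
i=69 'e': node 9→10
i=70 'c': node 10→11  → match P2@[66:70]
i=71 'c': node 11→7 (fail-walked)
i=72 'b': node 7→8  → match P1@[71:72]
i=73 'c': node 8→7 (fail-walked)
i=74 'b': node 7→8  → match P1@[73:74]
i=75 'b': node 8→9
i=76 'e': node 9→10

Result: [[1,4],[3,1],[6,2],[8,4],[19,0],[26,1],[28,1],[33,3],[33,4],[39,3],[39,4],[44,1],[47,2],[51,4],[55,3],[55,4],[57,1],[65,3],[65,4],[67,1],[70,2],[72,1],[74,1]]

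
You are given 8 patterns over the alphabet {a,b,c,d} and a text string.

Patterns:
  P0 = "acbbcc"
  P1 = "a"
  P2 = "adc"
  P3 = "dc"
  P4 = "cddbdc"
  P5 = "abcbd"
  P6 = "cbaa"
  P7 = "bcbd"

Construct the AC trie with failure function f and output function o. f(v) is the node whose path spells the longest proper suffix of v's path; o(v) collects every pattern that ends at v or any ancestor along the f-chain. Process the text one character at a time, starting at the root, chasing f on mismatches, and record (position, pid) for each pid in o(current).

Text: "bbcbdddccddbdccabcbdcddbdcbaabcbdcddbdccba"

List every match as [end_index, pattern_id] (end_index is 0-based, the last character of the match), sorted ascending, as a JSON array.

Build automaton:
Trie nodes:
  n0 'ε': a→1 b→24 c→11 d→9
  n1 'a': b→17 c→2 d→7  ←P1
  n2 'ac': b→3
  n3 'acb': b→4
  n4 'acbb': c→5
  n5 'acbbc': c→6
  n6 'acbbcc': ·  ←P0
  n7 'ad': c→8
  n8 'adc': ·  ←P2
  n9 'd': c→10
  n10 'dc': ·  ←P3
  n11 'c': b→21 d→12
  n12 'cd': d→13
  n13 'cdd': b→14
  n14 'cddb': d→15
  n15 'cddbd': c→16
  n16 'cddbdc': ·  ←P4
  n17 'ab': c→18
  n18 'abc': b→19
  n19 'abcb': d→20
  n20 'abcbd': ·  ←P5
  n21 'cb': a→22
  n22 'cba': a→23
  n23 'cbaa': ·  ←P6
  n24 'b': c→25
  n25 'bc': b→26
  n26 'bcb': d→27
  n27 'bcbd': ·  ←P7

Failure links (BFS by depth):
  n1('a'): parent n0 fail=0; on 'a' 0 → fail=0;  out {1}∪∅={1}
  n9('d'): parent n0 fail=0; on 'd' 0 → fail=0;  out ∅∪∅=∅
  n11('c'): parent n0 fail=0; on 'c' 0 → fail=0;  out ∅∪∅=∅
  n24('b'): parent n0 fail=0; on 'b' 0 → fail=0;  out ∅∪∅=∅
  n2('ac'): parent n1 fail=0; on 'c' 0 → fail=11;  out ∅∪∅=∅
  n7('ad'): parent n1 fail=0; on 'd' 0 → fail=9;  out ∅∪∅=∅
  n10('dc'): parent n9 fail=0; on 'c' 0 → fail=11;  out {3}∪∅={3}
  n12('cd'): parent n11 fail=0; on 'd' 0 → fail=9;  out ∅∪∅=∅
  n17('ab'): parent n1 fail=0; on 'b' 0 → fail=24;  out ∅∪∅=∅
  n21('cb'): parent n11 fail=0; on 'b' 0 → fail=24;  out ∅∪∅=∅
  n25('bc'): parent n24 fail=0; on 'c' 0 → fail=11;  out ∅∪∅=∅
  n3('acb'): parent n2 fail=11; on 'b' 11 → fail=21;  out ∅∪∅=∅
  n8('adc'): parent n7 fail=9; on 'c' 9 → fail=10;  out {2}∪{3}={2,3}
  n13('cdd'): parent n12 fail=9; on 'd' 9→0 → fail=9;  out ∅∪∅=∅
  n18('abc'): parent n17 fail=24; on 'c' 24 → fail=25;  out ∅∪∅=∅
  n22('cba'): parent n21 fail=24; on 'a' 24→0 → fail=1;  out ∅∪{1}={1}
  n26('bcb'): parent n25 fail=11; on 'b' 11 → fail=21;  out ∅∪∅=∅
  n4('acbb'): parent n3 fail=21; on 'b' 21→24→0 → fail=24;  out ∅∪∅=∅
  n14('cddb'): parent n13 fail=9; on 'b' 9→0 → fail=24;  out ∅∪∅=∅
  n19('abcb'): parent n18 fail=25; on 'b' 25 → fail=26;  out ∅∪∅=∅
  n23('cbaa'): parent n22 fail=1; on 'a' 1→0 → fail=1;  out {6}∪{1}={1,6}
  n27('bcbd'): parent n26 fail=21; on 'd' 21→24→0 → fail=9;  out {7}∪∅={7}
  n5('acbbc'): parent n4 fail=24; on 'c' 24 → fail=25;  out ∅∪∅=∅
  n15('cddbd'): parent n14 fail=24; on 'd' 24→0 → fail=9;  out ∅∪∅=∅
  n20('abcbd'): parent n19 fail=26; on 'd' 26 → fail=27;  out {5}∪{7}={5,7}
  n6('acbbcc'): parent n5 fail=25; on 'c' 25→11→0 → fail=11;  out {0}∪∅={0}
  n16('cddbdc'): parent n15 fail=9; on 'c' 9 → fail=10;  out {4}∪{3}={3,4}

Scan:
i=0 'b': node 0→24
i=1 'b': node 24→24 (fail-walked)
i=2 'c': node 24→25
i=3 'b': node 25→26
i=4 'd': node 26→27  emit P7@[1:4]
i=5 'd': node 27→9 (fail-walked)
i=6 'd': node 9→9 (fail-walked)
i=7 'c': node 9→10  emit P3@[6:7]
i=8 'c': node 10→11 (fail-walked)
i=9 'd': node 11→12
i=10 'd': node 12→13
i=11 'b': node 13→14
i=12 'd': node 14→15
i=13 'c': node 15→16  emit P3@[12:13],P4@[8:13]
i=14 'c': node 16→11 (fail-walked)
i=15 'a': node 11→1 (fail-walked)  emit P1@[15:15]
i=16 'b': node 1→17
i=17 'c': node 17→18
i=18 'b': node 18→19
i=19 'd': node 19→20  emit P5@[15:19],P7@[16:19]
i=20 'c': node 20→10 (fail-walked)  emit P3@[19:20]
i=21 'd': node 10→12 (fail-walked)
i=22 'd': node 12→13
i=23 'b': node 13→14
i=24 'd': node 14→15
i=25 'c': node 15→16  emit P3@[24:25],P4@[20:25]
i=26 'b': node 16→21 (fail-walked)
i=27 'a': node 21→22  emit P1@[27:27]
i=28 'a': node 22→23  emit P1@[28:28],P6@[25:28]
i=29 'b': node 23→17 (fail-walked)
i=30 'c': node 17→18
i=31 'b': node 18→19
i=32 'd': node 19→20  emit P5@[28:32],P7@[29:32]
i=33 'c': node 20→10 (fail-walked)  emit P3@[32:33]
i=34 'd': node 10→12 (fail-walked)
i=35 'd': node 12→13
i=36 'b': node 13→14
i=37 'd': node 14→15
i=38 'c': node 15→16  emit P3@[37:38],P4@[33:38]
i=39 'c': node 16→11 (fail-walked)
i=40 'b': node 11→21
i=41 'a': node 21→22  emit P1@[41:41]

All matches (sorted): [[4,7],[7,3],[13,3],[13,4],[15,1],[19,5],[19,7],[20,3],[25,3],[25,4],[27,1],[28,1],[28,6],[32,5],[32,7],[33,3],[38,3],[38,4],[41,1]]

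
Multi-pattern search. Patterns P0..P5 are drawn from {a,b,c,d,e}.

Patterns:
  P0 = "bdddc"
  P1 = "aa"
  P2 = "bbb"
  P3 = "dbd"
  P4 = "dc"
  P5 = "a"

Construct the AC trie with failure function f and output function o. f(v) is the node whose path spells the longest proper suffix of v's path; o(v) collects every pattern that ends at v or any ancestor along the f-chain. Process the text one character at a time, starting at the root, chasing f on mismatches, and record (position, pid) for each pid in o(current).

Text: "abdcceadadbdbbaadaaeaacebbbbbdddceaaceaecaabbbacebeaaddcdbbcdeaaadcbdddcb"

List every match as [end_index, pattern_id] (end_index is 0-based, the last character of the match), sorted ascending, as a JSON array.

Build automaton:
Trie nodes:
  n0 'ε': a→6 b→1 d→10
  n1 'b': b→8 d→2
  n2 'bd': d→3
  n3 'bdd': d→4
  n4 'bddd': c→5
  n5 'bdddc': ·  [P0 ends]
  n6 'a': a→7  [P5 ends]
  n7 'aa': ·  [P1 ends]
  n8 'bb': b→9
  n9 'bbb': ·  [P2 ends]
  n10 'd': b→11 c→13
  n11 'db': d→12
  n12 'dbd': ·  [P3 ends]
  n13 'dc': ·  [P4 ends]

BFS fail/out derivation:
  fail(1) 'b': from fail(0)=0 chase 'b': 0 ⇒ 0;  out=∅∪out(0)=∅
  fail(6) 'a': from fail(0)=0 chase 'a': 0 ⇒ 0;  out={5}∪out(0)={5}
  fail(10) 'd': from fail(0)=0 chase 'd': 0 ⇒ 0;  out=∅∪out(0)=∅
  fail(2) 'bd': from fail(1)=0 chase 'd': 0 ⇒ 10;  out=∅∪out(10)=∅
  fail(7) 'aa': from fail(6)=0 chase 'a': 0 ⇒ 6;  out={1}∪out(6)={1,5}
  fail(8) 'bb': from fail(1)=0 chase 'b': 0 ⇒ 1;  out=∅∪out(1)=∅
  fail(11) 'db': from fail(10)=0 chase 'b': 0 ⇒ 1;  out=∅∪out(1)=∅
  fail(13) 'dc': from fail(10)=0 chase 'c': 0 ⇒ 0;  out={4}∪out(0)={4}
  fail(3) 'bdd': from fail(2)=10 chase 'd': 10→0 ⇒ 10;  out=∅∪out(10)=∅
  fail(9) 'bbb': from fail(8)=1 chase 'b': 1 ⇒ 8;  out={2}∪out(8)={2}
  fail(12) 'dbd': from fail(11)=1 chase 'd': 1 ⇒ 2;  out={3}∪out(2)={3}
  fail(4) 'bddd': from fail(3)=10 chase 'd': 10→0 ⇒ 10;  out=∅∪out(10)=∅
  fail(5) 'bdddc': from fail(4)=10 chase 'c': 10 ⇒ 13;  out={0}∪out(13)={0,4}

Scan:
[0] read 'a'  n0⇒n6  emit P5@[0:0]
[1] read 'b'  n6⇒n1 (fail-walked)
[2] read 'd'  n1⇒n2
[3] read 'c'  n2⇒n13 (fail-walked)  emit P4@[2:3]
[4] read 'c'  n13⇒n0 (fail-walked)
[5] read 'e'  n0⇒n0
[6] read 'a'  n0⇒n6  emit P5@[6:6]
[7] read 'd'  n6⇒n10 (fail-walked)
[8] read 'a'  n10⇒n6 (fail-walked)  emit P5@[8:8]
[9] read 'd'  n6⇒n10 (fail-walked)
[10] read 'b'  n10⇒n11
[11] read 'd'  n11⇒n12  emit P3@[9:11]
[12] read 'b'  n12⇒n11 (fail-walked)
[13] read 'b'  n11⇒n8 (fail-walked)
[14] read 'a'  n8⇒n6 (fail-walked)  emit P5@[14:14]
[15] read 'a'  n6⇒n7  emit P1@[14:15],P5@[15:15]
[16] read 'd'  n7⇒n10 (fail-walked)
[17] read 'a'  n10⇒n6 (fail-walked)  emit P5@[17:17]
[18] read 'a'  n6⇒n7  emit P1@[17:18],P5@[18:18]
[19] read 'e'  n7⇒n0 (fail-walked)
[20] read 'a'  n0⇒n6  emit P5@[20:20]
[21] read 'a'  n6⇒n7  emit P1@[20:21],P5@[21:21]
[22] read 'c'  n7⇒n0 (fail-walked)
[23] read 'e'  n0⇒n0
[24] read 'b'  n0⇒n1
[25] read 'b'  n1⇒n8
[26] read 'b'  n8⇒n9  emit P2@[24:26]
[27] read 'b'  n9⇒n9 (fail-walked)  emit P2@[25:27]
[28] read 'b'  n9⇒n9 (fail-walked)  emit P2@[26:28]
[29] read 'd'  n9⇒n2 (fail-walked)
[30] read 'd'  n2⇒n3
[31] read 'd'  n3⇒n4
[32] read 'c'  n4⇒n5  emit P0@[28:32],P4@[31:32]
[33] read 'e'  n5⇒n0 (fail-walked)
[34] read 'a'  n0⇒n6  emit P5@[34:34]
[35] read 'a'  n6⇒n7  emit P1@[34:35],P5@[35:35]
[36] read 'c'  n7⇒n0 (fail-walked)
[37] read 'e'  n0⇒n0
[38] read 'a'  n0⇒n6  emit P5@[38:38]
[39] read 'e'  n6⇒n0 (fail-walked)
[40] read 'c'  n0⇒n0
[41] read 'a'  n0⇒n6  emit P5@[41:41]
[42] read 'a'  n6⇒n7  emit P1@[41:42],P5@[42:42]
[43] read 'b'  n7⇒n1 (fail-walked)
[44] read 'b'  n1⇒n8
[45] read 'b'  n8⇒n9  emit P2@[43:45]
[46] read 'a'  n9⇒n6 (fail-walked)  emit P5@[46:46]
[47] read 'c'  n6⇒n0 (fail-walked)
[48] read 'e'  n0⇒n0
[49] read 'b'  n0⇒n1
[50] read 'e'  n1⇒n0 (fail-walked)
[51] read 'a'  n0⇒n6  emit P5@[51:51]
[52] read 'a'  n6⇒n7  emit P1@[51:52],P5@[52:52]
[53] read 'd'  n7⇒n10 (fail-walked)
[54] read 'd'  n10⇒n10 (fail-walked)
[55] read 'c'  n10⇒n13  emit P4@[54:55]
[56] read 'd'  n13⇒n10 (fail-walked)
[57] read 'b'  n10⇒n11
[58] read 'b'  n11⇒n8 (fail-walked)
[59] read 'c'  n8⇒n0 (fail-walked)
[60] read 'd'  n0⇒n10
[61] read 'e'  n10⇒n0 (fail-walked)
[62] read 'a'  n0⇒n6  emit P5@[62:62]
[63] read 'a'  n6⇒n7  emit P1@[62:63],P5@[63:63]
[64] read 'a'  n7⇒n7 (fail-walked)  emit P1@[63:64],P5@[64:64]
[65] read 'd'  n7⇒n10 (fail-walked)
[66] read 'c'  n10⇒n13  emit P4@[65:66]
[67] read 'b'  n13⇒n1 (fail-walked)
[68] read 'd'  n1⇒n2
[69] read 'd'  n2⇒n3
[70] read 'd'  n3⇒n4
[71] read 'c'  n4⇒n5  emit P0@[67:71],P4@[70:71]
[72] read 'b'  n5⇒n1 (fail-walked)

All matches (sorted): [[0,5],[3,4],[6,5],[8,5],[11,3],[14,5],[15,1],[15,5],[17,5],[18,1],[18,5],[20,5],[21,1],[21,5],[26,2],[27,2],[28,2],[32,0],[32,4],[34,5],[35,1],[35,5],[38,5],[41,5],[42,1],[42,5],[45,2],[46,5],[51,5],[52,1],[52,5],[55,4],[62,5],[63,1],[63,5],[64,1],[64,5],[66,4],[71,0],[71,4]]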